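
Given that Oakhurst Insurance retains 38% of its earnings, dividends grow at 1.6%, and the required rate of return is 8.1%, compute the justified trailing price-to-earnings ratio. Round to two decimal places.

9.69

Payout ratio b = 1 − 0.38 = 0.62.
Justified trailing P/E = b(1+g)/(r−g) = 0.62×(1+0.016)/(0.081−0.016) = 9.6911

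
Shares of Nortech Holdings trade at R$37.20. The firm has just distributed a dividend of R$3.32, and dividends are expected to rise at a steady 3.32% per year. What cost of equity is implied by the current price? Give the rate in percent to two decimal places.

Rearranging the constant-growth DDM: r = D₁/P₀ + g.
D₁ = 3.32 × (1 + 0.0332) = 3.4302.
r = 3.4302 / 37.20 + 0.0332 = 0.09221 + 0.0332 = 0.12541

12.54%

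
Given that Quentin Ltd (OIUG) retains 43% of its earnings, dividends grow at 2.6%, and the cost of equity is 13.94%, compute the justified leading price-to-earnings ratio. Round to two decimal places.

5.03

Payout ratio b = 1 − 0.43 = 0.57.
Justified leading P/E = b/(r−g) = 0.57/(0.1394−0.026) = 5.0265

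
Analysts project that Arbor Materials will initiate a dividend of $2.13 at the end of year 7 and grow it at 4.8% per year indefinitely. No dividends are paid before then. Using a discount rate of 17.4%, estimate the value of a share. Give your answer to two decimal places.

$6.46

Deferred-dividend DDM. At t=6 the remaining stream is a growing perpetuity with first payment D_7 = 2.13.
V_6 = D_7/(r−g) = 2.13/(0.174−0.048) = 16.9048
P₀ = V_6/(1+r)^6 = 16.9048/(1+0.174)^6 = 6.4565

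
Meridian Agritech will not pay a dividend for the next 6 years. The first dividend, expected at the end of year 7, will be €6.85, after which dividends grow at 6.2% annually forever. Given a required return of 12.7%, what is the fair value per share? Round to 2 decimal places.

Deferred-dividend DDM. At t=6 the remaining stream is a growing perpetuity with first payment D_7 = 6.85.
V_6 = D_7/(r−g) = 6.85/(0.127−0.062) = 105.3846
P₀ = V_6/(1+r)^6 = 105.3846/(1+0.127)^6 = 51.4320

€51.43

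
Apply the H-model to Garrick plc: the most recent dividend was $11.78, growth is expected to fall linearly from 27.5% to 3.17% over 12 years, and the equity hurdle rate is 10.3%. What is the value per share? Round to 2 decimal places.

$411.64

H-model: P₀ = D₀[(1+g_L) + H(g_S−g_L)]/(r−g_L), with H = 12/2 = 6.
P₀ = 11.78 × [(1+0.0317) + 6×(0.275−0.0317)] / (0.103−0.0317)
   = 11.78 × 2.4915 / 0.0713 = 411.6391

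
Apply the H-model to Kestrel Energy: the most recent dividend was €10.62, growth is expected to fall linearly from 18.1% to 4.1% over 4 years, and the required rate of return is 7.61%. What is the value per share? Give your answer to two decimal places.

€399.69

H-model: P₀ = D₀[(1+g_L) + H(g_S−g_L)]/(r−g_L), with H = 4/2 = 2.
P₀ = 10.62 × [(1+0.041) + 2×(0.181−0.041)] / (0.0761−0.041)
   = 10.62 × 1.3210 / 0.0351 = 399.6872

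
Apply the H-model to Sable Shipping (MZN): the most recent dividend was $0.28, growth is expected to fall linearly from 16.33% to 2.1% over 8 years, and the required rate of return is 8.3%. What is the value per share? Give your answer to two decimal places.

$7.18

H-model: P₀ = D₀[(1+g_L) + H(g_S−g_L)]/(r−g_L), with H = 8/2 = 4.
P₀ = 0.28 × [(1+0.021) + 4×(0.1633−0.021)] / (0.083−0.021)
   = 0.28 × 1.5902 / 0.062 = 7.1815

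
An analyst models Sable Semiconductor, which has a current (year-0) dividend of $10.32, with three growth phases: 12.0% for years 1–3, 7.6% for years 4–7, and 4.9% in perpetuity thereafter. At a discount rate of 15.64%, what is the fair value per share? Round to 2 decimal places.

Three-stage DDM. Project D₁…D_7; terminal Gordon value at t=7 with g = 0.049; discount at r = 0.1564.
D_1 = 11.5584
D_2 = 12.9454
D_3 = 14.4989
D_4 = 15.6008
D_5 = 16.7864
D_6 = 18.0622
D_7 = 19.4349
TV_7 = 20.3872/(0.1564−0.049) = 189.8253
P₀ = Σ Dₜ/(1+r)ᵗ + TV_7/(1+r)^7 = 129.1171

$129.12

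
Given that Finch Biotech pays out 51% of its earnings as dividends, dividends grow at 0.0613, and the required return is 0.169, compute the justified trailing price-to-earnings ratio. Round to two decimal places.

Justified trailing P/E = b(1+g)/(r−g) = 0.51×(1+0.0613)/(0.169−0.0613) = 5.0257

5.03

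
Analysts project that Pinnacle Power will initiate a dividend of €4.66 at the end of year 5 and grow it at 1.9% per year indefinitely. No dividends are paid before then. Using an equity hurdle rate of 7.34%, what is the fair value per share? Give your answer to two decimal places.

€64.53

Deferred-dividend DDM. At t=4 the remaining stream is a growing perpetuity with first payment D_5 = 4.66.
V_4 = D_5/(r−g) = 4.66/(0.0734−0.019) = 85.6618
P₀ = V_4/(1+r)^4 = 85.6618/(1+0.0734)^4 = 64.5269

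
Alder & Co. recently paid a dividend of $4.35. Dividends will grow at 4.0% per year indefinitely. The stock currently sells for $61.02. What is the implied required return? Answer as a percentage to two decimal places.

11.41%

Rearranging the constant-growth DDM: r = D₁/P₀ + g.
D₁ = 4.35 × (1 + 0.04) = 4.5240.
r = 4.5240 / 61.02 + 0.04 = 0.07414 + 0.04 = 0.11414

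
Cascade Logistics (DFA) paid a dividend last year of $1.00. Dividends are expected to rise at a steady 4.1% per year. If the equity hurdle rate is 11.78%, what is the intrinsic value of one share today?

Gordon growth model: P₀ = D₁/(r − g). D₁ = 1.00 × (1 + 0.041) = 1.0410.
P₀ = 1.0410 / (0.1178 − 0.041) = 1.0410 / 0.0768 = 13.5547

$13.55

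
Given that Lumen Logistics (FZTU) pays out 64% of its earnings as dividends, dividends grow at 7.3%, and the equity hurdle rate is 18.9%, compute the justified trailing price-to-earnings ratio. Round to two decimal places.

5.92

Justified trailing P/E = b(1+g)/(r−g) = 0.64×(1+0.073)/(0.189−0.073) = 5.9200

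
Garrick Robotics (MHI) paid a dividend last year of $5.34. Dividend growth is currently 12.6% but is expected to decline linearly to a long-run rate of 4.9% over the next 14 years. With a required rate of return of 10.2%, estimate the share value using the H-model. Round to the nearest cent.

H-model: P₀ = D₀[(1+g_L) + H(g_S−g_L)]/(r−g_L), with H = 14/2 = 7.
P₀ = 5.34 × [(1+0.049) + 7×(0.126−0.049)] / (0.102−0.049)
   = 5.34 × 1.5880 / 0.053 = 159.9985

$160.00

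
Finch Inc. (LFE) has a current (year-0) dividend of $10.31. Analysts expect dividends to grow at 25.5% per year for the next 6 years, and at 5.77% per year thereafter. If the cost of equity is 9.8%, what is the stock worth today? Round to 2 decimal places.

Two-stage DDM. Project D₁…D_6 at 0.255, terminal growth 0.0577, discount at r = 0.098.
D_1 = 12.9390
D_2 = 16.2385
D_3 = 20.3793
D_4 = 25.5761
D_5 = 32.0979
D_6 = 40.2829
Terminal value at t=6: TV = D_7/(r−g) = 42.6073/(0.098−0.0577) = 1057.2519
P₀ = 12.9390/(1+0.098)^1 + 16.2385/(1+0.098)^2 + 20.3793/(1+0.098)^3 + 25.5761/(1+0.098)^4 + 32.0979/(1+0.098)^5 + 40.2829/(1+0.098)^6 + 1057.2519/(1+0.098)^6 = 704.6889

$704.69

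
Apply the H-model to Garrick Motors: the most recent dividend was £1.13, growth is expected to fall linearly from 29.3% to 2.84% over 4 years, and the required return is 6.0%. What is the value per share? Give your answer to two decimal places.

H-model: P₀ = D₀[(1+g_L) + H(g_S−g_L)]/(r−g_L), with H = 4/2 = 2.
P₀ = 1.13 × [(1+0.0284) + 2×(0.293−0.0284)] / (0.06−0.0284)
   = 1.13 × 1.5576 / 0.0316 = 55.6990

£55.70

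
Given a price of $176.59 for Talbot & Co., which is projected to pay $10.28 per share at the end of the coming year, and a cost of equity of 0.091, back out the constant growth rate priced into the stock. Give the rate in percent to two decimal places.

3.28%

From P₀ = D₁/(r − g), the implied growth is g = r − D₁/P₀.
g = 0.091 − 10.28/176.59 = 0.091 − 0.05821 = 0.03279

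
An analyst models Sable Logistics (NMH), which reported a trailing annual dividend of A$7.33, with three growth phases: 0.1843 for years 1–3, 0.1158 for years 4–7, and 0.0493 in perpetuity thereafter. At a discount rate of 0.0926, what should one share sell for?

Three-stage DDM. Project D₁…D_7; terminal Gordon value at t=7 with g = 0.0493; discount at r = 0.0926.
D_1 = 8.6809
D_2 = 10.2808
D_3 = 12.1756
D_4 = 13.5855
D_5 = 15.1587
D_6 = 16.9141
D_7 = 18.8727
TV_7 = 19.8031/(0.0926−0.0493) = 457.3476
P₀ = Σ Dₜ/(1+r)ᵗ + TV_7/(1+r)^7 = 311.3029

A$311.30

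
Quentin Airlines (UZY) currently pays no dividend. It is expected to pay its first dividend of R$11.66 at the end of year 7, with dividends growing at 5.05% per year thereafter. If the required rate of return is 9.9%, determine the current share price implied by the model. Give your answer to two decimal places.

Deferred-dividend DDM. At t=6 the remaining stream is a growing perpetuity with first payment D_7 = 11.66.
V_6 = D_7/(r−g) = 11.66/(0.099−0.0505) = 240.4124
P₀ = V_6/(1+r)^6 = 240.4124/(1+0.099)^6 = 136.4491

R$136.45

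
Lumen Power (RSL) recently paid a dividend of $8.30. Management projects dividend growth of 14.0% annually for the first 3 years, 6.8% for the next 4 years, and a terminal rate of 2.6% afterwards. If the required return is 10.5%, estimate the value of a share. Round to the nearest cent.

$163.31

Three-stage DDM. Project D₁…D_7; terminal Gordon value at t=7 with g = 0.026; discount at r = 0.105.
D_1 = 9.4620
D_2 = 10.7867
D_3 = 12.2968
D_4 = 13.1330
D_5 = 14.0260
D_6 = 14.9798
D_7 = 15.9984
TV_7 = 16.4144/(0.105−0.026) = 207.7772
P₀ = Σ Dₜ/(1+r)ᵗ + TV_7/(1+r)^7 = 163.3063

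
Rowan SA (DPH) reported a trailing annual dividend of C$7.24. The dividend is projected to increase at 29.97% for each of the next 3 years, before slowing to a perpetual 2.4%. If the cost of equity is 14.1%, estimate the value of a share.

C$122.00

Two-stage DDM. Project D₁…D_3 at 0.2997, terminal growth 0.024, discount at r = 0.141.
D_1 = 9.4098
D_2 = 12.2300
D_3 = 15.8953
Terminal value at t=3: TV = D_4/(r−g) = 16.2768/(0.141−0.024) = 139.1176
P₀ = 9.4098/(1+0.141)^1 + 12.2300/(1+0.141)^2 + 15.8953/(1+0.141)^3 + 139.1176/(1+0.141)^3 = 121.9955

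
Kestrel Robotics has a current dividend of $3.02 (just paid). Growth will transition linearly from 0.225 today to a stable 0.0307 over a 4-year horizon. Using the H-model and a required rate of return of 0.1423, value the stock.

H-model: P₀ = D₀[(1+g_L) + H(g_S−g_L)]/(r−g_L), with H = 4/2 = 2.
P₀ = 3.02 × [(1+0.0307) + 2×(0.225−0.0307)] / (0.1423−0.0307)
   = 3.02 × 1.4193 / 0.1116 = 38.4076

$38.41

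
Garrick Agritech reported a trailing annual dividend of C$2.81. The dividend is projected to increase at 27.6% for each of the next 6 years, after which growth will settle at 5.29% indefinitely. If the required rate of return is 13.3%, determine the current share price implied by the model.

Two-stage DDM. Project D₁…D_6 at 0.276, terminal growth 0.0529, discount at r = 0.133.
D_1 = 3.5856
D_2 = 4.5752
D_3 = 5.8379
D_4 = 7.4492
D_5 = 9.5052
D_6 = 12.1286
Terminal value at t=6: TV = D_7/(r−g) = 12.7702/(0.133−0.0529) = 159.4281
P₀ = 3.5856/(1+0.133)^1 + 4.5752/(1+0.133)^2 + 5.8379/(1+0.133)^3 + 7.4492/(1+0.133)^4 + 9.5052/(1+0.133)^5 + 12.1286/(1+0.133)^6 + 159.4281/(1+0.133)^6 = 101.4557

C$101.46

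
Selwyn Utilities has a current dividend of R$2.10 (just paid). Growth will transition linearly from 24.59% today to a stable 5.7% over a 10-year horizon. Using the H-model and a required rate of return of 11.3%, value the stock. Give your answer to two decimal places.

R$75.06

H-model: P₀ = D₀[(1+g_L) + H(g_S−g_L)]/(r−g_L), with H = 10/2 = 5.
P₀ = 2.10 × [(1+0.057) + 5×(0.2459−0.057)] / (0.113−0.057)
   = 2.10 × 2.0015 / 0.056 = 75.0562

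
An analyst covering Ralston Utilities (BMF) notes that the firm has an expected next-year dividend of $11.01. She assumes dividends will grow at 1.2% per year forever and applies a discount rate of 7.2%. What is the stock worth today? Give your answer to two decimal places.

$183.50

Gordon growth model: P₀ = D₁/(r − g), with D₁ = 11.01 given directly.
P₀ = 11.0100 / (0.072 − 0.012) = 11.0100 / 0.06 = 183.5000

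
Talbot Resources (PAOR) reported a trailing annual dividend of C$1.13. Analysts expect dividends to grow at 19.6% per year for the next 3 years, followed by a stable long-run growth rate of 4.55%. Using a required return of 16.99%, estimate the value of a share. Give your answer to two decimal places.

Two-stage DDM. Project D₁…D_3 at 0.196, terminal growth 0.0455, discount at r = 0.1699.
D_1 = 1.3515
D_2 = 1.6164
D_3 = 1.9332
Terminal value at t=3: TV = D_4/(r−g) = 2.0211/(0.1699−0.0455) = 16.2471
P₀ = 1.3515/(1+0.1699)^1 + 1.6164/(1+0.1699)^2 + 1.9332/(1+0.1699)^3 + 16.2471/(1+0.1699)^3 = 13.6903

C$13.69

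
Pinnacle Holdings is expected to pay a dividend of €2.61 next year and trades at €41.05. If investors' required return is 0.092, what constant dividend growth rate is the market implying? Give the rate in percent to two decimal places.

From P₀ = D₁/(r − g), the implied growth is g = r − D₁/P₀.
g = 0.092 − 2.61/41.05 = 0.092 − 0.06358 = 0.02842

2.84%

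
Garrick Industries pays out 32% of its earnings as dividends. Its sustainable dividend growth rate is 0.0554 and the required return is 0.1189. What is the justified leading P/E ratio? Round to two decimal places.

5.04

Justified leading P/E = b/(r−g) = 0.32/(0.1189−0.0554) = 5.0394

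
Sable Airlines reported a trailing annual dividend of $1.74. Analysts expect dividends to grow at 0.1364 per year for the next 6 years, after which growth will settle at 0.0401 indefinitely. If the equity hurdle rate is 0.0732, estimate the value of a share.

Two-stage DDM. Project D₁…D_6 at 0.1364, terminal growth 0.0401, discount at r = 0.0732.
D_1 = 1.9773
D_2 = 2.2470
D_3 = 2.5535
D_4 = 2.9018
D_5 = 3.2977
D_6 = 3.7475
Terminal value at t=6: TV = D_7/(r−g) = 3.8977/(0.0732−0.0401) = 117.7562
P₀ = 1.9773/(1+0.0732)^1 + 2.2470/(1+0.0732)^2 + 2.5535/(1+0.0732)^3 + 2.9018/(1+0.0732)^4 + 3.2977/(1+0.0732)^5 + 3.7475/(1+0.0732)^6 + 117.7562/(1+0.0732)^6 = 89.8884

$89.89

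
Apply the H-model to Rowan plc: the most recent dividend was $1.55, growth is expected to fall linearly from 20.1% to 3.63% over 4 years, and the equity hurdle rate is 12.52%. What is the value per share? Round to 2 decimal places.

$23.81

H-model: P₀ = D₀[(1+g_L) + H(g_S−g_L)]/(r−g_L), with H = 4/2 = 2.
P₀ = 1.55 × [(1+0.0363) + 2×(0.201−0.0363)] / (0.1252−0.0363)
   = 1.55 × 1.3657 / 0.0889 = 23.8114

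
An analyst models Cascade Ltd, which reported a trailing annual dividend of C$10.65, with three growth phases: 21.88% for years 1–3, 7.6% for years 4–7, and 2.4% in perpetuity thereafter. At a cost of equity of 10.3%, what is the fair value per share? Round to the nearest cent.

Three-stage DDM. Project D₁…D_7; terminal Gordon value at t=7 with g = 0.024; discount at r = 0.103.
D_1 = 12.9802
D_2 = 15.8203
D_3 = 19.2818
D_4 = 20.7472
D_5 = 22.3240
D_6 = 24.0206
D_7 = 25.8462
TV_7 = 26.4665/(0.103−0.024) = 335.0186
P₀ = Σ Dₜ/(1+r)ᵗ + TV_7/(1+r)^7 = 261.8544

C$261.85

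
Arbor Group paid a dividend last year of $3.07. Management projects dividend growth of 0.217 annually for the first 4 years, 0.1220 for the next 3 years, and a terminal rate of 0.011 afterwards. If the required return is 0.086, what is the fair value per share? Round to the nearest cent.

$103.94

Three-stage DDM. Project D₁…D_7; terminal Gordon value at t=7 with g = 0.011; discount at r = 0.086.
D_1 = 3.7362
D_2 = 4.5469
D_3 = 5.5336
D_4 = 6.7344
D_5 = 7.5560
D_6 = 8.4779
D_7 = 9.5122
TV_7 = 9.6168/(0.086−0.011) = 128.2239
P₀ = Σ Dₜ/(1+r)ᵗ + TV_7/(1+r)^7 = 103.9379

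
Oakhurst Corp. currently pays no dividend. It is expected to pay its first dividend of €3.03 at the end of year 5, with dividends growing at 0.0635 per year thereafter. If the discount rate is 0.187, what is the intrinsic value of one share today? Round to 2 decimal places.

€12.36

Deferred-dividend DDM. At t=4 the remaining stream is a growing perpetuity with first payment D_5 = 3.03.
V_4 = D_5/(r−g) = 3.03/(0.187−0.0635) = 24.5344
P₀ = V_4/(1+r)^4 = 24.5344/(1+0.187)^4 = 12.3587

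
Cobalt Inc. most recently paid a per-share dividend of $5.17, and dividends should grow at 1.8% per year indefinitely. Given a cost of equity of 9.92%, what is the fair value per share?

$64.82

Gordon growth model: P₀ = D₁/(r − g). D₁ = 5.17 × (1 + 0.018) = 5.2631.
P₀ = 5.2631 / (0.0992 − 0.018) = 5.2631 / 0.0812 = 64.8160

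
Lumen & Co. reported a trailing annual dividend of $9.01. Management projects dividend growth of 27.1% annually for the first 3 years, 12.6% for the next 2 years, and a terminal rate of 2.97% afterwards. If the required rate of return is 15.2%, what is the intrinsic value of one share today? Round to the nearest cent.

$153.73

Three-stage DDM. Project D₁…D_5; terminal Gordon value at t=5 with g = 0.0297; discount at r = 0.152.
D_1 = 11.4517
D_2 = 14.5551
D_3 = 18.4996
D_4 = 20.8305
D_5 = 23.4552
TV_5 = 24.1518/(0.152−0.0297) = 197.4797
P₀ = Σ Dₜ/(1+r)ᵗ + TV_5/(1+r)^5 = 153.7297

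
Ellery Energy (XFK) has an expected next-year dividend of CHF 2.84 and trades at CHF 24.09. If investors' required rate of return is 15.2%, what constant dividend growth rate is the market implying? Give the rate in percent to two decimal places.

From P₀ = D₁/(r − g), the implied growth is g = r − D₁/P₀.
g = 0.152 − 2.84/24.09 = 0.152 − 0.11789 = 0.03411

3.41%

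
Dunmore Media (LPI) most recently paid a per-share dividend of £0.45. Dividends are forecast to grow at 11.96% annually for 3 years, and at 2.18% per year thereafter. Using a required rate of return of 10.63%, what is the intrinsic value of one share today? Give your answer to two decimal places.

£7.02

Two-stage DDM. Project D₁…D_3 at 0.1196, terminal growth 0.0218, discount at r = 0.1063.
D_1 = 0.5038
D_2 = 0.5641
D_3 = 0.6315
Terminal value at t=3: TV = D_4/(r−g) = 0.6453/(0.1063−0.0218) = 7.6368
P₀ = 0.5038/(1+0.1063)^1 + 0.5641/(1+0.1063)^2 + 0.6315/(1+0.1063)^3 + 7.6368/(1+0.1063)^3 = 7.0229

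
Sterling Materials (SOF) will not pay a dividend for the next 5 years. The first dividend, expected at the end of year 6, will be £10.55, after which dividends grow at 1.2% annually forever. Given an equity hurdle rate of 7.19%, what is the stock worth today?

Deferred-dividend DDM. At t=5 the remaining stream is a growing perpetuity with first payment D_6 = 10.55.
V_5 = D_6/(r−g) = 10.55/(0.0719−0.012) = 176.1269
P₀ = V_5/(1+r)^5 = 176.1269/(1+0.0719)^5 = 124.4670

£124.47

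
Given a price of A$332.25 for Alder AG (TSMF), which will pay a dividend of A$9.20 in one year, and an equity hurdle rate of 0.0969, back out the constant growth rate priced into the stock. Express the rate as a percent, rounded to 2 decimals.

6.92%

From P₀ = D₁/(r − g), the implied growth is g = r − D₁/P₀.
g = 0.0969 − 9.20/332.25 = 0.0969 − 0.02769 = 0.06921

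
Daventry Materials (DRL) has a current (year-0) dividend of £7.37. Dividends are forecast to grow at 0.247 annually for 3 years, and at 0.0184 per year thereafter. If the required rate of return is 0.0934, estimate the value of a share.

Two-stage DDM. Project D₁…D_3 at 0.247, terminal growth 0.0184, discount at r = 0.0934.
D_1 = 9.1904
D_2 = 11.4604
D_3 = 14.2911
Terminal value at t=3: TV = D_4/(r−g) = 14.5541/(0.0934−0.0184) = 194.0546
P₀ = 9.1904/(1+0.0934)^1 + 11.4604/(1+0.0934)^2 + 14.2911/(1+0.0934)^3 + 194.0546/(1+0.0934)^3 = 177.3764

£177.38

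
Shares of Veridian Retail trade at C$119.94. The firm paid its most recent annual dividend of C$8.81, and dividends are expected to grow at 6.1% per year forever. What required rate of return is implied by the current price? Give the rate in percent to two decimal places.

Rearranging the constant-growth DDM: r = D₁/P₀ + g.
D₁ = 8.81 × (1 + 0.061) = 9.3474.
r = 9.3474 / 119.94 + 0.061 = 0.07793 + 0.061 = 0.13893

13.89%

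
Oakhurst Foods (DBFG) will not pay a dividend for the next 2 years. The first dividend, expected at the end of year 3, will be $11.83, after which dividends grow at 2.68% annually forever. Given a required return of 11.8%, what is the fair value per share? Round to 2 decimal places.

$103.78

Deferred-dividend DDM. At t=2 the remaining stream is a growing perpetuity with first payment D_3 = 11.83.
V_2 = D_3/(r−g) = 11.83/(0.118−0.0268) = 129.7149
P₀ = V_2/(1+r)^2 = 129.7149/(1+0.118)^2 = 103.7782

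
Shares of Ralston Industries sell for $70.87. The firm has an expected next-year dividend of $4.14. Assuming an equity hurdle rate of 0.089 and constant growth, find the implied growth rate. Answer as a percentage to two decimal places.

From P₀ = D₁/(r − g), the implied growth is g = r − D₁/P₀.
g = 0.089 − 4.14/70.87 = 0.089 − 0.05842 = 0.03058

3.06%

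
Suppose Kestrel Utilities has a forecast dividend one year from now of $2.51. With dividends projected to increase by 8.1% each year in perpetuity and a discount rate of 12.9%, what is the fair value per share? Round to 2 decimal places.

Gordon growth model: P₀ = D₁/(r − g), with D₁ = 2.51 given directly.
P₀ = 2.5100 / (0.129 − 0.081) = 2.5100 / 0.048 = 52.2917

$52.29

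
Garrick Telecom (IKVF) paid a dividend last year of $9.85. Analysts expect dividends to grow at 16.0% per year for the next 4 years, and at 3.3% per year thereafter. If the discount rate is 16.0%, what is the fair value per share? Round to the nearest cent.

$119.52

Two-stage DDM. Project D₁…D_4 at 0.16, terminal growth 0.033, discount at r = 0.16.
D_1 = 11.4260
D_2 = 13.2542
D_3 = 15.3748
D_4 = 17.8348
Terminal value at t=4: TV = D_5/(r−g) = 18.4233/(0.16−0.033) = 145.0657
P₀ = 11.4260/(1+0.16)^1 + 13.2542/(1+0.16)^2 + 15.3748/(1+0.16)^3 + 17.8348/(1+0.16)^4 + 145.0657/(1+0.16)^4 = 119.5185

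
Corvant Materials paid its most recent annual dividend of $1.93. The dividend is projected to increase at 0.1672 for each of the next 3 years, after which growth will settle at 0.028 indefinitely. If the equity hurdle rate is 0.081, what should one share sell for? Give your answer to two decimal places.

$53.89

Two-stage DDM. Project D₁…D_3 at 0.1672, terminal growth 0.028, discount at r = 0.081.
D_1 = 2.2527
D_2 = 2.6293
D_3 = 3.0690
Terminal value at t=3: TV = D_4/(r−g) = 3.1549/(0.081−0.028) = 59.5265
P₀ = 2.2527/(1+0.081)^1 + 2.6293/(1+0.081)^2 + 3.0690/(1+0.081)^3 + 59.5265/(1+0.081)^3 = 53.8865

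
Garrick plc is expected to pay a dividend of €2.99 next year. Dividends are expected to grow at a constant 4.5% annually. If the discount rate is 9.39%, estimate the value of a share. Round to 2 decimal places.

€61.15

Gordon growth model: P₀ = D₁/(r − g), with D₁ = 2.99 given directly.
P₀ = 2.9900 / (0.0939 − 0.045) = 2.9900 / 0.0489 = 61.1452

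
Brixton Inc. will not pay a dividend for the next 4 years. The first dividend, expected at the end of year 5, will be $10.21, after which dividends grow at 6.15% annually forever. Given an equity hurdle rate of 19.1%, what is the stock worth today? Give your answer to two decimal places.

$39.18

Deferred-dividend DDM. At t=4 the remaining stream is a growing perpetuity with first payment D_5 = 10.21.
V_4 = D_5/(r−g) = 10.21/(0.191−0.0615) = 78.8417
P₀ = V_4/(1+r)^4 = 78.8417/(1+0.191)^4 = 39.1840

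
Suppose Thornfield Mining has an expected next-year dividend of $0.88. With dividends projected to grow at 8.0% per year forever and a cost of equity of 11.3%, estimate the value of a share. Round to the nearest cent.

Gordon growth model: P₀ = D₁/(r − g), with D₁ = 0.88 given directly.
P₀ = 0.8800 / (0.113 − 0.08) = 0.8800 / 0.033 = 26.6667

$26.67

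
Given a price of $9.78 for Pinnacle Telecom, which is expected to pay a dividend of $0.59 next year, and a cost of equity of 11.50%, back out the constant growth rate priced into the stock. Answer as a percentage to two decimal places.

From P₀ = D₁/(r − g), the implied growth is g = r − D₁/P₀.
g = 0.115 − 0.59/9.78 = 0.115 − 0.06033 = 0.05467

5.47%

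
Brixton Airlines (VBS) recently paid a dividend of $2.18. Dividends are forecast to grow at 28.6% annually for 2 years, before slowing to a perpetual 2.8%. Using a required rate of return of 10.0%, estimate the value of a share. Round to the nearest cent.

$48.07

Two-stage DDM. Project D₁…D_2 at 0.286, terminal growth 0.028, discount at r = 0.1.
D_1 = 2.8035
D_2 = 3.6053
Terminal value at t=2: TV = D_3/(r−g) = 3.7062/(0.1−0.028) = 51.4753
P₀ = 2.8035/(1+0.1)^1 + 3.6053/(1+0.1)^2 + 51.4753/(1+0.1)^2 = 48.0698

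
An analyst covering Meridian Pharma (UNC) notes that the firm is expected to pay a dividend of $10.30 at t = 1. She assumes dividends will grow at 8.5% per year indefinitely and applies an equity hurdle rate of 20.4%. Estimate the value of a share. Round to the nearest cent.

Gordon growth model: P₀ = D₁/(r − g), with D₁ = 10.30 given directly.
P₀ = 10.3000 / (0.204 − 0.085) = 10.3000 / 0.119 = 86.5546

$86.55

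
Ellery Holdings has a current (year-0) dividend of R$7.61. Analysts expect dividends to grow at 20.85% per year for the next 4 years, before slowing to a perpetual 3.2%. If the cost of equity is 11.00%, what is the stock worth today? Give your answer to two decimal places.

R$179.29

Two-stage DDM. Project D₁…D_4 at 0.2085, terminal growth 0.032, discount at r = 0.11.
D_1 = 9.1967
D_2 = 11.1142
D_3 = 13.4315
D_4 = 16.2320
Terminal value at t=4: TV = D_5/(r−g) = 16.7514/(0.11−0.032) = 214.7615
P₀ = 9.1967/(1+0.11)^1 + 11.1142/(1+0.11)^2 + 13.4315/(1+0.11)^3 + 16.2320/(1+0.11)^4 + 214.7615/(1+0.11)^4 = 179.2894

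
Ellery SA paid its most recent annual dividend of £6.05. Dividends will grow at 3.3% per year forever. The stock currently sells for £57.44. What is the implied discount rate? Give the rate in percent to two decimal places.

Rearranging the constant-growth DDM: r = D₁/P₀ + g.
D₁ = 6.05 × (1 + 0.033) = 6.2496.
r = 6.2496 / 57.44 + 0.033 = 0.10880 + 0.033 = 0.14180

14.18%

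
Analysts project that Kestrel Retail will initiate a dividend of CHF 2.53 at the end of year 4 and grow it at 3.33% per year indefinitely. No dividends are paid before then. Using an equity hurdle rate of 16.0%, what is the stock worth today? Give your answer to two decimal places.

Deferred-dividend DDM. At t=3 the remaining stream is a growing perpetuity with first payment D_4 = 2.53.
V_3 = D_4/(r−g) = 2.53/(0.16−0.0333) = 19.9684
P₀ = V_3/(1+r)^3 = 19.9684/(1+0.16)^3 = 12.7929

CHF 12.79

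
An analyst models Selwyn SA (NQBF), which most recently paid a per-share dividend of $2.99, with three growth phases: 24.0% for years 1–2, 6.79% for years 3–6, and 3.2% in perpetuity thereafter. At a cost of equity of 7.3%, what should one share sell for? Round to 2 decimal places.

Three-stage DDM. Project D₁…D_6; terminal Gordon value at t=6 with g = 0.032; discount at r = 0.073.
D_1 = 3.7076
D_2 = 4.5974
D_3 = 4.9096
D_4 = 5.2430
D_5 = 5.5989
D_6 = 5.9791
TV_6 = 6.1704/(0.073−0.032) = 150.4987
P₀ = Σ Dₜ/(1+r)ᵗ + TV_6/(1+r)^6 = 121.8452

$121.85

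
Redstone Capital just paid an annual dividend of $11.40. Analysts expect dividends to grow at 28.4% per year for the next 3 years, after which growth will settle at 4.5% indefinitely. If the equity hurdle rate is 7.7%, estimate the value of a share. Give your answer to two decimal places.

$679.95

Two-stage DDM. Project D₁…D_3 at 0.284, terminal growth 0.045, discount at r = 0.077.
D_1 = 14.6376
D_2 = 18.7947
D_3 = 24.1324
Terminal value at t=3: TV = D_4/(r−g) = 25.2183/(0.077−0.045) = 788.0726
P₀ = 14.6376/(1+0.077)^1 + 18.7947/(1+0.077)^2 + 24.1324/(1+0.077)^3 + 788.0726/(1+0.077)^3 = 679.9518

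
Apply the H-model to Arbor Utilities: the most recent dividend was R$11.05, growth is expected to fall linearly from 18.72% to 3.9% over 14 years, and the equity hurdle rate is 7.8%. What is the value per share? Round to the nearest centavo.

R$588.31

H-model: P₀ = D₀[(1+g_L) + H(g_S−g_L)]/(r−g_L), with H = 14/2 = 7.
P₀ = 11.05 × [(1+0.039) + 7×(0.1872−0.039)] / (0.078−0.039)
   = 11.05 × 2.0764 / 0.039 = 588.3133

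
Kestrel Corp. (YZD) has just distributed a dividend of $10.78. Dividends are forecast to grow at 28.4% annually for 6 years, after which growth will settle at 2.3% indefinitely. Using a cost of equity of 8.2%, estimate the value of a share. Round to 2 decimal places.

$644.84

Two-stage DDM. Project D₁…D_6 at 0.284, terminal growth 0.023, discount at r = 0.082.
D_1 = 13.8415
D_2 = 17.7725
D_3 = 22.8199
D_4 = 29.3008
D_5 = 37.6222
D_6 = 48.3069
Terminal value at t=6: TV = D_7/(r−g) = 49.4179/(0.082−0.023) = 837.5920
P₀ = 13.8415/(1+0.082)^1 + 17.7725/(1+0.082)^2 + 22.8199/(1+0.082)^3 + 29.3008/(1+0.082)^4 + 37.6222/(1+0.082)^5 + 48.3069/(1+0.082)^6 + 837.5920/(1+0.082)^6 = 644.8392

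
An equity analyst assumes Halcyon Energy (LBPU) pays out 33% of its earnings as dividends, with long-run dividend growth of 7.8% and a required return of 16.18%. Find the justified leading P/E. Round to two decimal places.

3.94

Justified leading P/E = b/(r−g) = 0.33/(0.1618−0.078) = 3.9379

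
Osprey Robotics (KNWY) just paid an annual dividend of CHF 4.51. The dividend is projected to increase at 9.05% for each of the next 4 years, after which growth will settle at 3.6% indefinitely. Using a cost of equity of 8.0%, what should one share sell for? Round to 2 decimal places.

Two-stage DDM. Project D₁…D_4 at 0.0905, terminal growth 0.036, discount at r = 0.08.
D_1 = 4.9182
D_2 = 5.3632
D_3 = 5.8486
D_4 = 6.3779
Terminal value at t=4: TV = D_5/(r−g) = 6.6075/(0.08−0.036) = 150.1711
P₀ = 4.9182/(1+0.08)^1 + 5.3632/(1+0.08)^2 + 5.8486/(1+0.08)^3 + 6.3779/(1+0.08)^4 + 150.1711/(1+0.08)^4 = 128.8630

CHF 128.86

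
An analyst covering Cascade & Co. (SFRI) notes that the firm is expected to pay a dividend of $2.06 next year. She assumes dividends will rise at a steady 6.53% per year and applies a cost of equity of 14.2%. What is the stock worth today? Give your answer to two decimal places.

Gordon growth model: P₀ = D₁/(r − g), with D₁ = 2.06 given directly.
P₀ = 2.0600 / (0.142 − 0.0653) = 2.0600 / 0.0767 = 26.8579

$26.86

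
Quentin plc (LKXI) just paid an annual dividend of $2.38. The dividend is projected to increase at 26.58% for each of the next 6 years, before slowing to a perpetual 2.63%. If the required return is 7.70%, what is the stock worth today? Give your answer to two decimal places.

$153.08

Two-stage DDM. Project D₁…D_6 at 0.2658, terminal growth 0.0263, discount at r = 0.077.
D_1 = 3.0126
D_2 = 3.8134
D_3 = 4.8269
D_4 = 6.1099
D_5 = 7.7340
D_6 = 9.7897
Terminal value at t=6: TV = D_7/(r−g) = 10.0471/(0.077−0.0263) = 198.1682
P₀ = 3.0126/(1+0.077)^1 + 3.8134/(1+0.077)^2 + 4.8269/(1+0.077)^3 + 6.1099/(1+0.077)^4 + 7.7340/(1+0.077)^5 + 9.7897/(1+0.077)^6 + 198.1682/(1+0.077)^6 = 153.0815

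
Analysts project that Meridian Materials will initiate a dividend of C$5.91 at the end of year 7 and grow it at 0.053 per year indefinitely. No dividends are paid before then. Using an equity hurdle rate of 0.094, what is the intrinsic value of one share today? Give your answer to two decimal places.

Deferred-dividend DDM. At t=6 the remaining stream is a growing perpetuity with first payment D_7 = 5.91.
V_6 = D_7/(r−g) = 5.91/(0.094−0.053) = 144.1463
P₀ = V_6/(1+r)^6 = 144.1463/(1+0.094)^6 = 84.0814

C$84.08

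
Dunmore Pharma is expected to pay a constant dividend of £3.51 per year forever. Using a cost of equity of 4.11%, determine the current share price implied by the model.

Zero-growth DDM (perpetuity): P₀ = D/r = 3.51 / 0.0411 = 85.4015

£85.40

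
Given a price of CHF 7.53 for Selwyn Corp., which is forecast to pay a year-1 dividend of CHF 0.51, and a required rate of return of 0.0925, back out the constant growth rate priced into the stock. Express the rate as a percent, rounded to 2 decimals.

2.48%

From P₀ = D₁/(r − g), the implied growth is g = r − D₁/P₀.
g = 0.0925 − 0.51/7.53 = 0.0925 − 0.06773 = 0.02477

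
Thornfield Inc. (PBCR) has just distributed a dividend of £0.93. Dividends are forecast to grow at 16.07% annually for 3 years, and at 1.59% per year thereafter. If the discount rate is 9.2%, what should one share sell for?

Two-stage DDM. Project D₁…D_3 at 0.1607, terminal growth 0.0159, discount at r = 0.092.
D_1 = 1.0795
D_2 = 1.2529
D_3 = 1.4543
Terminal value at t=3: TV = D_4/(r−g) = 1.4774/(0.092−0.0159) = 19.4137
P₀ = 1.0795/(1+0.092)^1 + 1.2529/(1+0.092)^2 + 1.4543/(1+0.092)^3 + 19.4137/(1+0.092)^3 = 18.0648

£18.06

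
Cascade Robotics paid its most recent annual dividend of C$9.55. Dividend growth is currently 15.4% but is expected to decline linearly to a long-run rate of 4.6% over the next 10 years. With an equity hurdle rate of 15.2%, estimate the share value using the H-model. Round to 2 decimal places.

C$142.89

H-model: P₀ = D₀[(1+g_L) + H(g_S−g_L)]/(r−g_L), with H = 10/2 = 5.
P₀ = 9.55 × [(1+0.046) + 5×(0.154−0.046)] / (0.152−0.046)
   = 9.55 × 1.5860 / 0.106 = 142.8896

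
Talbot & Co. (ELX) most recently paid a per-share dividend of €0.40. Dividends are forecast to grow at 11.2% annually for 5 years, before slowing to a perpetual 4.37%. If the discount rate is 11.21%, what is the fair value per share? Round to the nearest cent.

€8.10

Two-stage DDM. Project D₁…D_5 at 0.112, terminal growth 0.0437, discount at r = 0.1121.
D_1 = 0.4448
D_2 = 0.4946
D_3 = 0.5500
D_4 = 0.6116
D_5 = 0.6801
Terminal value at t=5: TV = D_6/(r−g) = 0.7098/(0.1121−0.0437) = 10.3778
P₀ = 0.4448/(1+0.1121)^1 + 0.4946/(1+0.1121)^2 + 0.5500/(1+0.1121)^3 + 0.6116/(1+0.1121)^4 + 0.6801/(1+0.1121)^5 + 10.3778/(1+0.1121)^5 = 8.1002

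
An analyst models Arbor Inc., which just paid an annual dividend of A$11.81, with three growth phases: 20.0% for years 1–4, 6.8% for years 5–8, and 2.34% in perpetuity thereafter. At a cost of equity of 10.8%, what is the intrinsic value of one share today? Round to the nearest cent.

A$286.91

Three-stage DDM. Project D₁…D_8; terminal Gordon value at t=8 with g = 0.0234; discount at r = 0.108.
D_1 = 14.1720
D_2 = 17.0064
D_3 = 20.4077
D_4 = 24.4892
D_5 = 26.1545
D_6 = 27.9330
D_7 = 29.8324
D_8 = 31.8610
TV_8 = 32.6066/(0.108−0.0234) = 385.4206
P₀ = Σ Dₜ/(1+r)ᵗ + TV_8/(1+r)^8 = 286.9058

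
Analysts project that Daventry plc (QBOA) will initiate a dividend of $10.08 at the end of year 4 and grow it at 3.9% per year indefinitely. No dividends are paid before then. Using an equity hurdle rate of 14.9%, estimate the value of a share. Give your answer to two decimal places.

Deferred-dividend DDM. At t=3 the remaining stream is a growing perpetuity with first payment D_4 = 10.08.
V_3 = D_4/(r−g) = 10.08/(0.149−0.039) = 91.6364
P₀ = V_3/(1+r)^3 = 91.6364/(1+0.149)^3 = 60.4099

$60.41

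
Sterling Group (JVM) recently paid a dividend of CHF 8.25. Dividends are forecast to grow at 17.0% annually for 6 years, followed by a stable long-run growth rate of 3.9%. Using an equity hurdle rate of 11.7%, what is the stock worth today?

Two-stage DDM. Project D₁…D_6 at 0.17, terminal growth 0.039, discount at r = 0.117.
D_1 = 9.6525
D_2 = 11.2934
D_3 = 13.2133
D_4 = 15.4596
D_5 = 18.0877
D_6 = 21.1626
Terminal value at t=6: TV = D_7/(r−g) = 21.9879/(0.117−0.039) = 281.8967
P₀ = 9.6525/(1+0.117)^1 + 11.2934/(1+0.117)^2 + 13.2133/(1+0.117)^3 + 15.4596/(1+0.117)^4 + 18.0877/(1+0.117)^5 + 21.1626/(1+0.117)^6 + 281.8967/(1+0.117)^6 = 203.5369

CHF 203.54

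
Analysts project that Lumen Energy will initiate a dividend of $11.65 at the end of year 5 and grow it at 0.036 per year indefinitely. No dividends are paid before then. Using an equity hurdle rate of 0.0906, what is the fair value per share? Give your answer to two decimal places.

$150.82

Deferred-dividend DDM. At t=4 the remaining stream is a growing perpetuity with first payment D_5 = 11.65.
V_4 = D_5/(r−g) = 11.65/(0.0906−0.036) = 213.3700
P₀ = V_4/(1+r)^4 = 213.3700/(1+0.0906)^4 = 150.8243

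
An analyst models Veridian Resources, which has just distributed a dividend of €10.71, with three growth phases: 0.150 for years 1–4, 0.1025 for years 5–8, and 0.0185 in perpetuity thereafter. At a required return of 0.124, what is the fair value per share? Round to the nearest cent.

€194.99

Three-stage DDM. Project D₁…D_8; terminal Gordon value at t=8 with g = 0.0185; discount at r = 0.124.
D_1 = 12.3165
D_2 = 14.1640
D_3 = 16.2886
D_4 = 18.7319
D_5 = 20.6519
D_6 = 22.7687
D_7 = 25.1025
D_8 = 27.6755
TV_8 = 28.1875/(0.124−0.0185) = 267.1799
P₀ = Σ Dₜ/(1+r)ᵗ + TV_8/(1+r)^8 = 194.9919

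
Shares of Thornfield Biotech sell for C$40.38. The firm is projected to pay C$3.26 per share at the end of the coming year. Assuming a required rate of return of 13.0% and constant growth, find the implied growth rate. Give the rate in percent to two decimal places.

From P₀ = D₁/(r − g), the implied growth is g = r − D₁/P₀.
g = 0.13 − 3.26/40.38 = 0.13 − 0.08073 = 0.04927

4.93%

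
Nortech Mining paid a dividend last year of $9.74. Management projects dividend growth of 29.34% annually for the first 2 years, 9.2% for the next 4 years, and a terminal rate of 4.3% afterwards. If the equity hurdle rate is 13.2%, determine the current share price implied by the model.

$199.41

Three-stage DDM. Project D₁…D_6; terminal Gordon value at t=6 with g = 0.043; discount at r = 0.132.
D_1 = 12.5977
D_2 = 16.2939
D_3 = 17.7929
D_4 = 19.4299
D_5 = 21.2174
D_6 = 23.1694
TV_6 = 24.1657/(0.132−0.043) = 271.5248
P₀ = Σ Dₜ/(1+r)ᵗ + TV_6/(1+r)^6 = 199.4108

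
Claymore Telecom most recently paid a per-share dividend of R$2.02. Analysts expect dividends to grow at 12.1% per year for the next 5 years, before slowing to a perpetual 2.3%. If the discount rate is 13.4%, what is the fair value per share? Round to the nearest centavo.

R$27.33

Two-stage DDM. Project D₁…D_5 at 0.121, terminal growth 0.023, discount at r = 0.134.
D_1 = 2.2644
D_2 = 2.5384
D_3 = 2.8456
D_4 = 3.1899
D_5 = 3.5759
Terminal value at t=5: TV = D_6/(r−g) = 3.6581/(0.134−0.023) = 32.9558
P₀ = 2.2644/(1+0.134)^1 + 2.5384/(1+0.134)^2 + 2.8456/(1+0.134)^3 + 3.1899/(1+0.134)^4 + 3.5759/(1+0.134)^5 + 32.9558/(1+0.134)^5 = 27.3318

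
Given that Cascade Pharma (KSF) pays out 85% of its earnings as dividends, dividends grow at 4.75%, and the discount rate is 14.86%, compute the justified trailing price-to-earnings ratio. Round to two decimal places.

Justified trailing P/E = b(1+g)/(r−g) = 0.85×(1+0.0475)/(0.1486−0.0475) = 8.8069

8.81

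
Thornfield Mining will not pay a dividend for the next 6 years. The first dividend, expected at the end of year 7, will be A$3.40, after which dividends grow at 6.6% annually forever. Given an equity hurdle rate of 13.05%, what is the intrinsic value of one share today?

A$25.25

Deferred-dividend DDM. At t=6 the remaining stream is a growing perpetuity with first payment D_7 = 3.40.
V_6 = D_7/(r−g) = 3.40/(0.1305−0.066) = 52.7132
P₀ = V_6/(1+r)^6 = 52.7132/(1+0.1305)^6 = 25.2520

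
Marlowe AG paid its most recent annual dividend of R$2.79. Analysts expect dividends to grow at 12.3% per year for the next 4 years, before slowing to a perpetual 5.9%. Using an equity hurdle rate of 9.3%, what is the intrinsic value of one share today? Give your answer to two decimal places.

Two-stage DDM. Project D₁…D_4 at 0.123, terminal growth 0.059, discount at r = 0.093.
D_1 = 3.1332
D_2 = 3.5185
D_3 = 3.9513
D_4 = 4.4373
Terminal value at t=4: TV = D_5/(r−g) = 4.6991/(0.093−0.059) = 138.2103
P₀ = 3.1332/(1+0.093)^1 + 3.5185/(1+0.093)^2 + 3.9513/(1+0.093)^3 + 4.4373/(1+0.093)^4 + 138.2103/(1+0.093)^4 = 108.7882

R$108.79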